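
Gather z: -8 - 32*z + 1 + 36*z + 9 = 4*z + 2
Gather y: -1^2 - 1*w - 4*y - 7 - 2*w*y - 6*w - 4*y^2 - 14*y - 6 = -7*w - 4*y^2 + y*(-2*w - 18) - 14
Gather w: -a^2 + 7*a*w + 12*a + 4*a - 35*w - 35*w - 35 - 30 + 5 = -a^2 + 16*a + w*(7*a - 70) - 60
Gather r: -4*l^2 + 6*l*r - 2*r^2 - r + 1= -4*l^2 - 2*r^2 + r*(6*l - 1) + 1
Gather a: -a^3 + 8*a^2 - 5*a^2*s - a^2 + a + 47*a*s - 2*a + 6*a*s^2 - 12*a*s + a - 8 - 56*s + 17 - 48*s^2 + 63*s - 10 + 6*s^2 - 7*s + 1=-a^3 + a^2*(7 - 5*s) + a*(6*s^2 + 35*s) - 42*s^2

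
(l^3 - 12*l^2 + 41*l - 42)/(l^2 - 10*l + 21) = l - 2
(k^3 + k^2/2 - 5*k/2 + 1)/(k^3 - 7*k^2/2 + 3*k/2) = (k^2 + k - 2)/(k*(k - 3))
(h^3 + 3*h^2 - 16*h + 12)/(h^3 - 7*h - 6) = (-h^3 - 3*h^2 + 16*h - 12)/(-h^3 + 7*h + 6)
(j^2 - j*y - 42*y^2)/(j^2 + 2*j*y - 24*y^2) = (-j + 7*y)/(-j + 4*y)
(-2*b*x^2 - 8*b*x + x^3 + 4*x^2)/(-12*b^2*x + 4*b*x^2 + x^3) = (x + 4)/(6*b + x)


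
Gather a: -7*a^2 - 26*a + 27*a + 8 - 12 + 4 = -7*a^2 + a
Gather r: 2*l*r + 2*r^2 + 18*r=2*r^2 + r*(2*l + 18)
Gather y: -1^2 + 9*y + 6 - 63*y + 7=12 - 54*y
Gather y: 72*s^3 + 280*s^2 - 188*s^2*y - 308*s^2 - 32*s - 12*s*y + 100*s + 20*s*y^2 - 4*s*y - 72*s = 72*s^3 - 28*s^2 + 20*s*y^2 - 4*s + y*(-188*s^2 - 16*s)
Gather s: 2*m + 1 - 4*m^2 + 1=-4*m^2 + 2*m + 2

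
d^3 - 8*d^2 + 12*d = d*(d - 6)*(d - 2)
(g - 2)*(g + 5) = g^2 + 3*g - 10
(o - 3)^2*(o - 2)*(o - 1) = o^4 - 9*o^3 + 29*o^2 - 39*o + 18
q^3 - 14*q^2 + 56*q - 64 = (q - 8)*(q - 4)*(q - 2)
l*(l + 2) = l^2 + 2*l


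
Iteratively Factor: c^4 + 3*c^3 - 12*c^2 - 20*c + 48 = (c - 2)*(c^3 + 5*c^2 - 2*c - 24) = (c - 2)*(c + 4)*(c^2 + c - 6) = (c - 2)*(c + 3)*(c + 4)*(c - 2)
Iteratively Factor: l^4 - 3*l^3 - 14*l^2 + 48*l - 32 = (l - 1)*(l^3 - 2*l^2 - 16*l + 32) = (l - 1)*(l + 4)*(l^2 - 6*l + 8) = (l - 4)*(l - 1)*(l + 4)*(l - 2)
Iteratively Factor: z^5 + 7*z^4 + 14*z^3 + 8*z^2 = (z)*(z^4 + 7*z^3 + 14*z^2 + 8*z) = z*(z + 4)*(z^3 + 3*z^2 + 2*z) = z*(z + 2)*(z + 4)*(z^2 + z) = z*(z + 1)*(z + 2)*(z + 4)*(z)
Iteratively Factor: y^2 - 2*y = (y - 2)*(y)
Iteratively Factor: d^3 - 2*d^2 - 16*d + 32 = (d - 4)*(d^2 + 2*d - 8) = (d - 4)*(d - 2)*(d + 4)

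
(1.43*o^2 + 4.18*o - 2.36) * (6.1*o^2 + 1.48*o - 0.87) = 8.723*o^4 + 27.6144*o^3 - 9.4537*o^2 - 7.1294*o + 2.0532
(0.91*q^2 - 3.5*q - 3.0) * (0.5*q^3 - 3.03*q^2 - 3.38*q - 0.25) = 0.455*q^5 - 4.5073*q^4 + 6.0292*q^3 + 20.6925*q^2 + 11.015*q + 0.75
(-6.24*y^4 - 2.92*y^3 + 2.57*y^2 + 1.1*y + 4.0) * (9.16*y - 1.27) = -57.1584*y^5 - 18.8224*y^4 + 27.2496*y^3 + 6.8121*y^2 + 35.243*y - 5.08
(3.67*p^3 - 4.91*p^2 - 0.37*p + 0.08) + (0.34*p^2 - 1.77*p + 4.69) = 3.67*p^3 - 4.57*p^2 - 2.14*p + 4.77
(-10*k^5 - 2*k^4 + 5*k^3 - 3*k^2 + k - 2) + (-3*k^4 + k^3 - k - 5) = -10*k^5 - 5*k^4 + 6*k^3 - 3*k^2 - 7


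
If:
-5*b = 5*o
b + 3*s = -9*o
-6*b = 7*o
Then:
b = 0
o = 0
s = 0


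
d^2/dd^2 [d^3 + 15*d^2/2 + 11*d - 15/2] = 6*d + 15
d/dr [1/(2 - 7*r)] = 7/(7*r - 2)^2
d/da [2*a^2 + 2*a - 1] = 4*a + 2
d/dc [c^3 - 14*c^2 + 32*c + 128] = 3*c^2 - 28*c + 32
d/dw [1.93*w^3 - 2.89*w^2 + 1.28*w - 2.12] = 5.79*w^2 - 5.78*w + 1.28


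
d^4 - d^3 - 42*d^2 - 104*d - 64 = (d - 8)*(d + 1)*(d + 2)*(d + 4)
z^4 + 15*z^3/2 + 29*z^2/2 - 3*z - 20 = (z - 1)*(z + 2)*(z + 5/2)*(z + 4)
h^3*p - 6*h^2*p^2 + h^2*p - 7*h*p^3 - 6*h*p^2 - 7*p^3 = (h - 7*p)*(h + p)*(h*p + p)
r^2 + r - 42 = (r - 6)*(r + 7)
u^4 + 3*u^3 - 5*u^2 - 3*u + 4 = (u - 1)^2*(u + 1)*(u + 4)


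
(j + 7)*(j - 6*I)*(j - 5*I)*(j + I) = j^4 + 7*j^3 - 10*I*j^3 - 19*j^2 - 70*I*j^2 - 133*j - 30*I*j - 210*I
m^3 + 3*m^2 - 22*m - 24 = (m - 4)*(m + 1)*(m + 6)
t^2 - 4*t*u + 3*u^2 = (t - 3*u)*(t - u)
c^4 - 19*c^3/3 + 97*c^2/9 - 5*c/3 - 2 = (c - 3)^2*(c - 2/3)*(c + 1/3)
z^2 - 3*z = z*(z - 3)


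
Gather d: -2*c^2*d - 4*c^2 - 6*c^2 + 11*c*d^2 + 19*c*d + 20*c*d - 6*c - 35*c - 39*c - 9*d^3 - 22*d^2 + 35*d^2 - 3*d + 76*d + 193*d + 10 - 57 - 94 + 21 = -10*c^2 - 80*c - 9*d^3 + d^2*(11*c + 13) + d*(-2*c^2 + 39*c + 266) - 120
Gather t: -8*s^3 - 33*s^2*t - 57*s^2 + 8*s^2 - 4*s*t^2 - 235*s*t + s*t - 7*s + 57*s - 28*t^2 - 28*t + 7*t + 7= -8*s^3 - 49*s^2 + 50*s + t^2*(-4*s - 28) + t*(-33*s^2 - 234*s - 21) + 7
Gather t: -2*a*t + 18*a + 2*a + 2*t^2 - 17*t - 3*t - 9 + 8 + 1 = 20*a + 2*t^2 + t*(-2*a - 20)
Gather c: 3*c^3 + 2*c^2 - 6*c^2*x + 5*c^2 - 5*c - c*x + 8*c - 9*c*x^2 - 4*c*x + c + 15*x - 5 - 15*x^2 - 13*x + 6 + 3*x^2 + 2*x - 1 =3*c^3 + c^2*(7 - 6*x) + c*(-9*x^2 - 5*x + 4) - 12*x^2 + 4*x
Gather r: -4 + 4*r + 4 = 4*r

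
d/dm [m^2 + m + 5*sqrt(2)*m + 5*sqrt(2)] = 2*m + 1 + 5*sqrt(2)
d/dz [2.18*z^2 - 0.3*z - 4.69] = 4.36*z - 0.3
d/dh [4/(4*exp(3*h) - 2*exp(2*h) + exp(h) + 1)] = (-48*exp(2*h) + 16*exp(h) - 4)*exp(h)/(4*exp(3*h) - 2*exp(2*h) + exp(h) + 1)^2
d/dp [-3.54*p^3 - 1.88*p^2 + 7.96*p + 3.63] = -10.62*p^2 - 3.76*p + 7.96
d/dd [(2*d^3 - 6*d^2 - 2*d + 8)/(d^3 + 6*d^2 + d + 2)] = 2*(9*d^4 + 4*d^3 - 3*d^2 - 60*d - 6)/(d^6 + 12*d^5 + 38*d^4 + 16*d^3 + 25*d^2 + 4*d + 4)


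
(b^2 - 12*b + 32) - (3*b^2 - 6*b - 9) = -2*b^2 - 6*b + 41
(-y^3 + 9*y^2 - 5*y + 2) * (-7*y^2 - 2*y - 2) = 7*y^5 - 61*y^4 + 19*y^3 - 22*y^2 + 6*y - 4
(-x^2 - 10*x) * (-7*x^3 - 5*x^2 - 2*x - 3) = 7*x^5 + 75*x^4 + 52*x^3 + 23*x^2 + 30*x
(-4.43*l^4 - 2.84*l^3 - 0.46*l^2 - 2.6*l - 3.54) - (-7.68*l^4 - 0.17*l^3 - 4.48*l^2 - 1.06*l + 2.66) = 3.25*l^4 - 2.67*l^3 + 4.02*l^2 - 1.54*l - 6.2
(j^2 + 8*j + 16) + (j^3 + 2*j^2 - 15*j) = j^3 + 3*j^2 - 7*j + 16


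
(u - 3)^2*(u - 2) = u^3 - 8*u^2 + 21*u - 18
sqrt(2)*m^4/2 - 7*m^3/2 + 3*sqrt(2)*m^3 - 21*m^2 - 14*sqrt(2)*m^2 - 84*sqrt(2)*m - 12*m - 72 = (m + 6)*(m - 6*sqrt(2))*(m + 2*sqrt(2))*(sqrt(2)*m/2 + 1/2)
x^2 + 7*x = x*(x + 7)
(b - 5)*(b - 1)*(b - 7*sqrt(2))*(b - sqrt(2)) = b^4 - 8*sqrt(2)*b^3 - 6*b^3 + 19*b^2 + 48*sqrt(2)*b^2 - 84*b - 40*sqrt(2)*b + 70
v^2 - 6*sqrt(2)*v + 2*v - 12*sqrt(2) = (v + 2)*(v - 6*sqrt(2))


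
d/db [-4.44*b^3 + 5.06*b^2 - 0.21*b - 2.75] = -13.32*b^2 + 10.12*b - 0.21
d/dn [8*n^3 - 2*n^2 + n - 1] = 24*n^2 - 4*n + 1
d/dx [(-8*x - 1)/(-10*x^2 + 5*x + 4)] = (-80*x^2 - 20*x - 27)/(100*x^4 - 100*x^3 - 55*x^2 + 40*x + 16)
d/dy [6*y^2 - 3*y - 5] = 12*y - 3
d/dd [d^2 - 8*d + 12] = 2*d - 8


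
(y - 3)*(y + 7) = y^2 + 4*y - 21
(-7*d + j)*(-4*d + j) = 28*d^2 - 11*d*j + j^2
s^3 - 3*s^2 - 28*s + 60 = (s - 6)*(s - 2)*(s + 5)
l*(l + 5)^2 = l^3 + 10*l^2 + 25*l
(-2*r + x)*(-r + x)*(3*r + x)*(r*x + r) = 6*r^4*x + 6*r^4 - 7*r^3*x^2 - 7*r^3*x + r*x^4 + r*x^3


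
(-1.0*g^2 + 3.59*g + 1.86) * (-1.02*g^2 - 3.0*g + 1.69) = 1.02*g^4 - 0.6618*g^3 - 14.3572*g^2 + 0.4871*g + 3.1434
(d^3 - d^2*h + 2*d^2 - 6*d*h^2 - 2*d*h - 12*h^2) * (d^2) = d^5 - d^4*h + 2*d^4 - 6*d^3*h^2 - 2*d^3*h - 12*d^2*h^2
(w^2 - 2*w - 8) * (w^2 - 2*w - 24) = w^4 - 4*w^3 - 28*w^2 + 64*w + 192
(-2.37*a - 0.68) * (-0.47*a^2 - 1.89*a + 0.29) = 1.1139*a^3 + 4.7989*a^2 + 0.5979*a - 0.1972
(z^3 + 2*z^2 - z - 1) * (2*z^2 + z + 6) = 2*z^5 + 5*z^4 + 6*z^3 + 9*z^2 - 7*z - 6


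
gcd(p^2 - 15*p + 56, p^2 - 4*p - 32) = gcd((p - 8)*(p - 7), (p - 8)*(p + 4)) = p - 8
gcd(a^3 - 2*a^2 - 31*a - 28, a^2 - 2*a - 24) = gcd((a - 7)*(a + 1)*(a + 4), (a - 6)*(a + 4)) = a + 4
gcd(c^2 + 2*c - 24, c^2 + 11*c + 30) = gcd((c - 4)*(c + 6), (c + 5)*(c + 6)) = c + 6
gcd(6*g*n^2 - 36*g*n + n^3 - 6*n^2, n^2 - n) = n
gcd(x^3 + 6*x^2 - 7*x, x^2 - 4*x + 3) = x - 1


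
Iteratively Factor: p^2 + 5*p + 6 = (p + 2)*(p + 3)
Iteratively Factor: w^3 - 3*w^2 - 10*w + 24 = (w - 4)*(w^2 + w - 6) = (w - 4)*(w + 3)*(w - 2)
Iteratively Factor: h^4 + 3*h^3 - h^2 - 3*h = (h)*(h^3 + 3*h^2 - h - 3) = h*(h + 3)*(h^2 - 1) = h*(h + 1)*(h + 3)*(h - 1)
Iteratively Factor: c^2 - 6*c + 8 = (c - 2)*(c - 4)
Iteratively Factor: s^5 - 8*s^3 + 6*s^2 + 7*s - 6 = (s - 1)*(s^4 + s^3 - 7*s^2 - s + 6) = (s - 2)*(s - 1)*(s^3 + 3*s^2 - s - 3) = (s - 2)*(s - 1)*(s + 3)*(s^2 - 1) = (s - 2)*(s - 1)^2*(s + 3)*(s + 1)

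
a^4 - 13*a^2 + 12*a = a*(a - 3)*(a - 1)*(a + 4)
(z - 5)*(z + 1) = z^2 - 4*z - 5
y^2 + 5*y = y*(y + 5)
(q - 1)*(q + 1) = q^2 - 1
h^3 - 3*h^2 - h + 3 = (h - 3)*(h - 1)*(h + 1)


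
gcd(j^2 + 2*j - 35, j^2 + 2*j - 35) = j^2 + 2*j - 35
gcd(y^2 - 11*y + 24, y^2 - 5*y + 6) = y - 3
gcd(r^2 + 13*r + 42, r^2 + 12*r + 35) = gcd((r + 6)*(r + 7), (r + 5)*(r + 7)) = r + 7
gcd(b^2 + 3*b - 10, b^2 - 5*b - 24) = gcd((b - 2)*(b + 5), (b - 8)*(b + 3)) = 1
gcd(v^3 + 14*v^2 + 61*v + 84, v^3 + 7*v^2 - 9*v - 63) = v^2 + 10*v + 21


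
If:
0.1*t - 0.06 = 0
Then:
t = 0.60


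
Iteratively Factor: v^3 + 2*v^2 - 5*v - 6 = (v - 2)*(v^2 + 4*v + 3) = (v - 2)*(v + 1)*(v + 3)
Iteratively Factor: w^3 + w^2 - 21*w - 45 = (w + 3)*(w^2 - 2*w - 15) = (w + 3)^2*(w - 5)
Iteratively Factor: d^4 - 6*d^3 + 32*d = (d - 4)*(d^3 - 2*d^2 - 8*d) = (d - 4)*(d + 2)*(d^2 - 4*d) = (d - 4)^2*(d + 2)*(d)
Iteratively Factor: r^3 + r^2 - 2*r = (r + 2)*(r^2 - r) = (r - 1)*(r + 2)*(r)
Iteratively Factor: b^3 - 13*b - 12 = (b - 4)*(b^2 + 4*b + 3) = (b - 4)*(b + 1)*(b + 3)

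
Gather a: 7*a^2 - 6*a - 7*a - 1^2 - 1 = 7*a^2 - 13*a - 2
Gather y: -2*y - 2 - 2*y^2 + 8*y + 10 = -2*y^2 + 6*y + 8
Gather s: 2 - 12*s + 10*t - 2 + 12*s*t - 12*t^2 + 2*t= s*(12*t - 12) - 12*t^2 + 12*t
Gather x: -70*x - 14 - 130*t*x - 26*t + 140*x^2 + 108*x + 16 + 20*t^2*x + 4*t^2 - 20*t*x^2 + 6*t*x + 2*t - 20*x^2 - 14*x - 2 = 4*t^2 - 24*t + x^2*(120 - 20*t) + x*(20*t^2 - 124*t + 24)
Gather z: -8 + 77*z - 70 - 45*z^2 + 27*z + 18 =-45*z^2 + 104*z - 60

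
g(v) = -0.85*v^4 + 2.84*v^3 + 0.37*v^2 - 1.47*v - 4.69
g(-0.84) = -5.30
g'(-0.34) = -0.60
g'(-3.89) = 324.71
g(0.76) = -4.63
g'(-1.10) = 12.55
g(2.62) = 5.02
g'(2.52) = 0.09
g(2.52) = 5.13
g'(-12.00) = 7091.73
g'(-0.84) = 5.94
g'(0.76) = 2.52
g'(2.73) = -5.13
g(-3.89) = -355.18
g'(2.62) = -2.19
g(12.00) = -12687.13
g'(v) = -3.4*v^3 + 8.52*v^2 + 0.74*v - 1.47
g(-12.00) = -22466.89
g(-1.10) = -7.65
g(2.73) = 4.62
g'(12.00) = -4640.91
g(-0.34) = -4.27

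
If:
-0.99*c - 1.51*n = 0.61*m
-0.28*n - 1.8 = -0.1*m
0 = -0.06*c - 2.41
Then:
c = -40.17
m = 43.05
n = 8.94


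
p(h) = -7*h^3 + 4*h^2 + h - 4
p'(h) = -21*h^2 + 8*h + 1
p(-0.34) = -3.60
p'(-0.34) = -4.15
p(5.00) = -774.00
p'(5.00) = -484.00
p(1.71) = -25.60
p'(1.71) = -46.73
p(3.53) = -258.54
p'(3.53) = -232.44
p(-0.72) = -0.03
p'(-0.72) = -15.65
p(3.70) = -300.11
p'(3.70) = -256.89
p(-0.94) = 4.41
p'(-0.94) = -25.08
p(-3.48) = 335.97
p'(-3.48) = -281.16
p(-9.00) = 5414.00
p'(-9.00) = -1772.00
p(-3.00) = 218.00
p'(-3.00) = -212.00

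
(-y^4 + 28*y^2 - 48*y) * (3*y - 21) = -3*y^5 + 21*y^4 + 84*y^3 - 732*y^2 + 1008*y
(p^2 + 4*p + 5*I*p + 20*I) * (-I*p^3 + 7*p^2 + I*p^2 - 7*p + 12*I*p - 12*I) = -I*p^5 + 12*p^4 - 3*I*p^4 + 36*p^3 + 51*I*p^3 - 108*p^2 + 141*I*p^2 - 180*p - 188*I*p + 240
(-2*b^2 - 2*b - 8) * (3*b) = -6*b^3 - 6*b^2 - 24*b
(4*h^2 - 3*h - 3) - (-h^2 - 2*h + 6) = 5*h^2 - h - 9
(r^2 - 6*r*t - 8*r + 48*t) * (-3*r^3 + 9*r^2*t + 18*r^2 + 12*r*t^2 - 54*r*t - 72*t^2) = -3*r^5 + 27*r^4*t + 42*r^4 - 42*r^3*t^2 - 378*r^3*t - 144*r^3 - 72*r^2*t^3 + 588*r^2*t^2 + 1296*r^2*t + 1008*r*t^3 - 2016*r*t^2 - 3456*t^3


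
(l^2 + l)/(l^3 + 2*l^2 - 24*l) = (l + 1)/(l^2 + 2*l - 24)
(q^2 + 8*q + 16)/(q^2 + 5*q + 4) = (q + 4)/(q + 1)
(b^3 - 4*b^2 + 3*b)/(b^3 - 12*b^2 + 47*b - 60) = b*(b - 1)/(b^2 - 9*b + 20)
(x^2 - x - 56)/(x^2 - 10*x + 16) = (x + 7)/(x - 2)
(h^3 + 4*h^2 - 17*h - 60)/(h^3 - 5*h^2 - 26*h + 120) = (h + 3)/(h - 6)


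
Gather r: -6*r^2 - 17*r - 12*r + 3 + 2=-6*r^2 - 29*r + 5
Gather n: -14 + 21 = 7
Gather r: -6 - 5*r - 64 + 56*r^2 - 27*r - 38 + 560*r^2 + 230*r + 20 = 616*r^2 + 198*r - 88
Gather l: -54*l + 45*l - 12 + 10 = -9*l - 2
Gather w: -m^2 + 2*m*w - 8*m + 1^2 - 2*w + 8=-m^2 - 8*m + w*(2*m - 2) + 9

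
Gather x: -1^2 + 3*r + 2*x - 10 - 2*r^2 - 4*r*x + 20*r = -2*r^2 + 23*r + x*(2 - 4*r) - 11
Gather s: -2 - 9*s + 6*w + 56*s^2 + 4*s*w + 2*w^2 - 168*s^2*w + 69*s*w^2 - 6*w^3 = s^2*(56 - 168*w) + s*(69*w^2 + 4*w - 9) - 6*w^3 + 2*w^2 + 6*w - 2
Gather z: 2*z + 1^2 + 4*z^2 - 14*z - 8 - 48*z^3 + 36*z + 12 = -48*z^3 + 4*z^2 + 24*z + 5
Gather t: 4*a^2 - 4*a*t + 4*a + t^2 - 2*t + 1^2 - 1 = 4*a^2 + 4*a + t^2 + t*(-4*a - 2)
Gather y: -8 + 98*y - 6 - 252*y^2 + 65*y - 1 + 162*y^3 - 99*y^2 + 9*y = 162*y^3 - 351*y^2 + 172*y - 15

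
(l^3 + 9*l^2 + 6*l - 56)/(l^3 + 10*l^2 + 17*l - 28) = (l - 2)/(l - 1)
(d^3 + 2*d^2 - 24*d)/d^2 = d + 2 - 24/d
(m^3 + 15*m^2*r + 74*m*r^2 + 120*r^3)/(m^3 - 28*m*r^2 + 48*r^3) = (m^2 + 9*m*r + 20*r^2)/(m^2 - 6*m*r + 8*r^2)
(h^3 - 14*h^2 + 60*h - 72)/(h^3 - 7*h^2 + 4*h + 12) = (h - 6)/(h + 1)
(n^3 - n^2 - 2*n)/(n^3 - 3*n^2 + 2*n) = (n + 1)/(n - 1)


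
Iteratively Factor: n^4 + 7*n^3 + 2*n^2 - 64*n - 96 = (n + 4)*(n^3 + 3*n^2 - 10*n - 24) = (n + 2)*(n + 4)*(n^2 + n - 12) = (n + 2)*(n + 4)^2*(n - 3)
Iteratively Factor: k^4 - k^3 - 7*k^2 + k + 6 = (k - 3)*(k^3 + 2*k^2 - k - 2) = (k - 3)*(k + 1)*(k^2 + k - 2) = (k - 3)*(k - 1)*(k + 1)*(k + 2)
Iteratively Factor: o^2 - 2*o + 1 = (o - 1)*(o - 1)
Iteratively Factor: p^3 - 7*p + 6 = (p - 2)*(p^2 + 2*p - 3) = (p - 2)*(p + 3)*(p - 1)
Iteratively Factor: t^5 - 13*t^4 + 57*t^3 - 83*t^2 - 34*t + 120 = (t + 1)*(t^4 - 14*t^3 + 71*t^2 - 154*t + 120) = (t - 4)*(t + 1)*(t^3 - 10*t^2 + 31*t - 30) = (t - 5)*(t - 4)*(t + 1)*(t^2 - 5*t + 6) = (t - 5)*(t - 4)*(t - 2)*(t + 1)*(t - 3)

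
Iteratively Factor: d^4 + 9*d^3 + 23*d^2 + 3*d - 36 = (d + 4)*(d^3 + 5*d^2 + 3*d - 9) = (d + 3)*(d + 4)*(d^2 + 2*d - 3) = (d - 1)*(d + 3)*(d + 4)*(d + 3)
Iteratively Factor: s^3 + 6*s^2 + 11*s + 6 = (s + 2)*(s^2 + 4*s + 3) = (s + 2)*(s + 3)*(s + 1)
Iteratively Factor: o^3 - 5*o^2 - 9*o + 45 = (o - 3)*(o^2 - 2*o - 15) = (o - 5)*(o - 3)*(o + 3)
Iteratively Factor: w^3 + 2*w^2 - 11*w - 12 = (w + 4)*(w^2 - 2*w - 3) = (w + 1)*(w + 4)*(w - 3)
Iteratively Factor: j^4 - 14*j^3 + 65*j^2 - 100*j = (j)*(j^3 - 14*j^2 + 65*j - 100) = j*(j - 5)*(j^2 - 9*j + 20) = j*(j - 5)*(j - 4)*(j - 5)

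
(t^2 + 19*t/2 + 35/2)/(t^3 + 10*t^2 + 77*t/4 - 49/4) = 2*(2*t + 5)/(4*t^2 + 12*t - 7)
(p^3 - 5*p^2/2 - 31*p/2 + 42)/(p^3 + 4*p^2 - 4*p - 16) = (2*p^2 - 13*p + 21)/(2*(p^2 - 4))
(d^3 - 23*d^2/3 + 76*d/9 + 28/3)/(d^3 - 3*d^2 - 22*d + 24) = (9*d^2 - 15*d - 14)/(9*(d^2 + 3*d - 4))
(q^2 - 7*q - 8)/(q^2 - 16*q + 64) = (q + 1)/(q - 8)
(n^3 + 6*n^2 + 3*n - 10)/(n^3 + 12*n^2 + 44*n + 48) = (n^2 + 4*n - 5)/(n^2 + 10*n + 24)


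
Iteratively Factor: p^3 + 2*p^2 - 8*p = (p - 2)*(p^2 + 4*p) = p*(p - 2)*(p + 4)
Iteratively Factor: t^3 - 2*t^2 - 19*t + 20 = (t + 4)*(t^2 - 6*t + 5) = (t - 5)*(t + 4)*(t - 1)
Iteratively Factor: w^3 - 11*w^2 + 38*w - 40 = (w - 4)*(w^2 - 7*w + 10) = (w - 5)*(w - 4)*(w - 2)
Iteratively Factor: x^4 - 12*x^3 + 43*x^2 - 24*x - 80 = (x + 1)*(x^3 - 13*x^2 + 56*x - 80) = (x - 5)*(x + 1)*(x^2 - 8*x + 16) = (x - 5)*(x - 4)*(x + 1)*(x - 4)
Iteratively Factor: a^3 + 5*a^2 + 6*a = (a + 3)*(a^2 + 2*a) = (a + 2)*(a + 3)*(a)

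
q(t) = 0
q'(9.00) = 0.00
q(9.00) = 0.00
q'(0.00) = 0.00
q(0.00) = 0.00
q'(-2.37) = 0.00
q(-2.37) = 0.00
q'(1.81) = 0.00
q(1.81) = 0.00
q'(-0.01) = 0.00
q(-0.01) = 0.00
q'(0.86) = 0.00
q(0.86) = 0.00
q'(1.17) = 0.00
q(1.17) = 0.00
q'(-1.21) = 0.00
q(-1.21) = 0.00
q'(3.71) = 0.00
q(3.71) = 0.00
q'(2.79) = 0.00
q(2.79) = 0.00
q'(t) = 0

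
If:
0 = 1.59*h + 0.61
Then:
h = -0.38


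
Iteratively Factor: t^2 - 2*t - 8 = (t + 2)*(t - 4)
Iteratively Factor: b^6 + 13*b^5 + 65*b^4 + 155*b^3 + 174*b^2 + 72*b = (b)*(b^5 + 13*b^4 + 65*b^3 + 155*b^2 + 174*b + 72) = b*(b + 3)*(b^4 + 10*b^3 + 35*b^2 + 50*b + 24) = b*(b + 2)*(b + 3)*(b^3 + 8*b^2 + 19*b + 12) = b*(b + 2)*(b + 3)*(b + 4)*(b^2 + 4*b + 3) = b*(b + 1)*(b + 2)*(b + 3)*(b + 4)*(b + 3)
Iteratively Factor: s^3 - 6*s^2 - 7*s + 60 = (s - 4)*(s^2 - 2*s - 15) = (s - 5)*(s - 4)*(s + 3)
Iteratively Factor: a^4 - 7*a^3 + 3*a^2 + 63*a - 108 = (a + 3)*(a^3 - 10*a^2 + 33*a - 36) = (a - 3)*(a + 3)*(a^2 - 7*a + 12) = (a - 3)^2*(a + 3)*(a - 4)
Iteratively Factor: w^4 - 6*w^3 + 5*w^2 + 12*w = (w - 3)*(w^3 - 3*w^2 - 4*w) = w*(w - 3)*(w^2 - 3*w - 4) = w*(w - 4)*(w - 3)*(w + 1)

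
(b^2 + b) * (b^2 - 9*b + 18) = b^4 - 8*b^3 + 9*b^2 + 18*b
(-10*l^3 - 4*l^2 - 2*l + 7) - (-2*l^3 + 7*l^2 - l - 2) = -8*l^3 - 11*l^2 - l + 9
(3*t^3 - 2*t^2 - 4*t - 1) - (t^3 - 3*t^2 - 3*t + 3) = 2*t^3 + t^2 - t - 4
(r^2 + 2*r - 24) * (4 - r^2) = -r^4 - 2*r^3 + 28*r^2 + 8*r - 96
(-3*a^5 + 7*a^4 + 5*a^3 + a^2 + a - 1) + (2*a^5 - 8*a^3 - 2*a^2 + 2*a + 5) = -a^5 + 7*a^4 - 3*a^3 - a^2 + 3*a + 4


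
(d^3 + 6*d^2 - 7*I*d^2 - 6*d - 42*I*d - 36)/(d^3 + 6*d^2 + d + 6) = (d - 6*I)/(d + I)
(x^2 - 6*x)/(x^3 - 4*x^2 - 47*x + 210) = x/(x^2 + 2*x - 35)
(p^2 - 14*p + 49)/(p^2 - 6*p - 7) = (p - 7)/(p + 1)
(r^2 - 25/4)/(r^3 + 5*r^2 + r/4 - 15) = (2*r - 5)/(2*r^2 + 5*r - 12)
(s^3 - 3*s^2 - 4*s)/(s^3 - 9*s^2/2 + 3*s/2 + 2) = 2*s*(s + 1)/(2*s^2 - s - 1)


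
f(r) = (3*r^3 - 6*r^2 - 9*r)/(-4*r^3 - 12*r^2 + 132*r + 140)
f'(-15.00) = -0.07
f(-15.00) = -1.27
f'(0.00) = -0.06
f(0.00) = 0.00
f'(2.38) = 0.04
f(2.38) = -0.05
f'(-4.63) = -0.77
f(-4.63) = 1.16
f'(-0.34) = -0.08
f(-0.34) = 0.02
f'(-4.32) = -0.60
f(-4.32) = 0.95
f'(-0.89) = -0.10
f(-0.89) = 0.07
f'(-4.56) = -0.73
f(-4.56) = 1.11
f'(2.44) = 0.05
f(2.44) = -0.04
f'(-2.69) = -0.22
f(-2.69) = 0.35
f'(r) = (9*r^2 - 12*r - 9)/(-4*r^3 - 12*r^2 + 132*r + 140) + (12*r^2 + 24*r - 132)*(3*r^3 - 6*r^2 - 9*r)/(-4*r^3 - 12*r^2 + 132*r + 140)^2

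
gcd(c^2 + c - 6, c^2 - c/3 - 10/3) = c - 2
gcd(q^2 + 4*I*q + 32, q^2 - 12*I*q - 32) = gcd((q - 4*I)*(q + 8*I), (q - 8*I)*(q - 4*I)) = q - 4*I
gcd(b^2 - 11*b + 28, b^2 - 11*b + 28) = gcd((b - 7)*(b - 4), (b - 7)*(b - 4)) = b^2 - 11*b + 28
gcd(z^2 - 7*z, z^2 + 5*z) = z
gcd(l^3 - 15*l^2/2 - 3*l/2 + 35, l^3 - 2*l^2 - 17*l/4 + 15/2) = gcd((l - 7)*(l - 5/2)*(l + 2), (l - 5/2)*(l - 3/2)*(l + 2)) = l^2 - l/2 - 5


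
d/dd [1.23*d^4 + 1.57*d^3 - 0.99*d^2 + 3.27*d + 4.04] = 4.92*d^3 + 4.71*d^2 - 1.98*d + 3.27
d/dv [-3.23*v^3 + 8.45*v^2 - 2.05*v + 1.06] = -9.69*v^2 + 16.9*v - 2.05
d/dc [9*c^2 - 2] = 18*c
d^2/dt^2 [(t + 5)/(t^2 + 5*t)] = 2/t^3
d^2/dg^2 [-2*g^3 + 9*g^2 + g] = 18 - 12*g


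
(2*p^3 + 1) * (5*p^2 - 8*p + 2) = 10*p^5 - 16*p^4 + 4*p^3 + 5*p^2 - 8*p + 2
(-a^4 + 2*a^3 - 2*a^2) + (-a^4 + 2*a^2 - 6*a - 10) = -2*a^4 + 2*a^3 - 6*a - 10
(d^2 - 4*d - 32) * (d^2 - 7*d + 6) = d^4 - 11*d^3 + 2*d^2 + 200*d - 192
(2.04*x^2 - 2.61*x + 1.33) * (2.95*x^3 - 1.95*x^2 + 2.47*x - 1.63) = 6.018*x^5 - 11.6775*x^4 + 14.0518*x^3 - 12.3654*x^2 + 7.5394*x - 2.1679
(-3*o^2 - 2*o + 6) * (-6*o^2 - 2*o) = 18*o^4 + 18*o^3 - 32*o^2 - 12*o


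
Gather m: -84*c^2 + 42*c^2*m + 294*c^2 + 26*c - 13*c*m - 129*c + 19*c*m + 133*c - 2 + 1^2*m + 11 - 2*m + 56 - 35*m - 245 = 210*c^2 + 30*c + m*(42*c^2 + 6*c - 36) - 180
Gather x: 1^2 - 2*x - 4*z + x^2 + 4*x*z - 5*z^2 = x^2 + x*(4*z - 2) - 5*z^2 - 4*z + 1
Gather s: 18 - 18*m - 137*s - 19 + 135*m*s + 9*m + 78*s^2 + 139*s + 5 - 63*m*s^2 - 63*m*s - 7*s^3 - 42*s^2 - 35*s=-9*m - 7*s^3 + s^2*(36 - 63*m) + s*(72*m - 33) + 4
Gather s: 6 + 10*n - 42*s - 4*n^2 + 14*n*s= -4*n^2 + 10*n + s*(14*n - 42) + 6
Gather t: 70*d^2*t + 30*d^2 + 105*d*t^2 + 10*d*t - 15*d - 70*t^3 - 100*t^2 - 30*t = 30*d^2 - 15*d - 70*t^3 + t^2*(105*d - 100) + t*(70*d^2 + 10*d - 30)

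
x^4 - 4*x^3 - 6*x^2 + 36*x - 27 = (x - 3)^2*(x - 1)*(x + 3)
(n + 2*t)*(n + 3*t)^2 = n^3 + 8*n^2*t + 21*n*t^2 + 18*t^3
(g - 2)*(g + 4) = g^2 + 2*g - 8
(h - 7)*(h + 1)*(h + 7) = h^3 + h^2 - 49*h - 49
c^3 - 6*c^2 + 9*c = c*(c - 3)^2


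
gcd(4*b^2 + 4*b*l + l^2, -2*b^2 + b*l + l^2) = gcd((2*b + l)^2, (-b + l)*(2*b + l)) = 2*b + l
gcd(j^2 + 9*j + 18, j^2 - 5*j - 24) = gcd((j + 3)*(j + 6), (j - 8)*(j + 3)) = j + 3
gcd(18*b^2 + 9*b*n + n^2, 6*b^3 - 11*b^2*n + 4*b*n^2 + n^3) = 6*b + n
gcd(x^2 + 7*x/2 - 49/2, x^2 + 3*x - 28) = x + 7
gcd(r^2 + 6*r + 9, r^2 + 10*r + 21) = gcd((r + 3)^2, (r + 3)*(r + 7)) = r + 3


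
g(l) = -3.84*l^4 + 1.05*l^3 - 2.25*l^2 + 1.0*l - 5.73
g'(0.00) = 1.00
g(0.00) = -5.73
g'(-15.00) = 52617.25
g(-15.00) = -198470.73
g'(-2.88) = 407.01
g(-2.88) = -316.54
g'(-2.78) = 367.86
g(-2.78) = -277.81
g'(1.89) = -99.95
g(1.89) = -53.79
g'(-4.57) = 1553.37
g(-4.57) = -1832.43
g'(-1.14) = 32.98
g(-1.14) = -17.84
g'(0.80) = -8.45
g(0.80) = -7.41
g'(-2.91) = 419.27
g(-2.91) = -328.93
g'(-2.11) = 168.81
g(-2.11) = -103.83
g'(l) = -15.36*l^3 + 3.15*l^2 - 4.5*l + 1.0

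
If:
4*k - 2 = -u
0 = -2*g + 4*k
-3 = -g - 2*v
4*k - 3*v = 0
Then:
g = 9/7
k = 9/14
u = -4/7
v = 6/7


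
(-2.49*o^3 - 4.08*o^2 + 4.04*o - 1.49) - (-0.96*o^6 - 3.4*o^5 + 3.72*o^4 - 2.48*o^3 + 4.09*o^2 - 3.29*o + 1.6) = 0.96*o^6 + 3.4*o^5 - 3.72*o^4 - 0.0100000000000002*o^3 - 8.17*o^2 + 7.33*o - 3.09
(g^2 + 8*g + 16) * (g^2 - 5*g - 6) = g^4 + 3*g^3 - 30*g^2 - 128*g - 96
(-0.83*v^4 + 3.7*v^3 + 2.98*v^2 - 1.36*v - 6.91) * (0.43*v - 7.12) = -0.3569*v^5 + 7.5006*v^4 - 25.0626*v^3 - 21.8024*v^2 + 6.7119*v + 49.1992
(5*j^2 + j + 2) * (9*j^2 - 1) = 45*j^4 + 9*j^3 + 13*j^2 - j - 2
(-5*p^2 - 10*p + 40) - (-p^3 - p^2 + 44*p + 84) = p^3 - 4*p^2 - 54*p - 44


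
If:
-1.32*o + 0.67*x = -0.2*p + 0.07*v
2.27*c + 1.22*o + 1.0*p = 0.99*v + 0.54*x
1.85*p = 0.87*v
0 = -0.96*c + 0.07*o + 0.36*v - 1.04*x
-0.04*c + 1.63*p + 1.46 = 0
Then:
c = -0.41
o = -0.19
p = -0.91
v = -1.93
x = -0.30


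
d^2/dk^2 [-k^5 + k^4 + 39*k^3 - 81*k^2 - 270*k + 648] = -20*k^3 + 12*k^2 + 234*k - 162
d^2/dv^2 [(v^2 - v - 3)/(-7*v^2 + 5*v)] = 2*(14*v^3 + 441*v^2 - 315*v + 75)/(v^3*(343*v^3 - 735*v^2 + 525*v - 125))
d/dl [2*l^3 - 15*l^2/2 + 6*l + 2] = 6*l^2 - 15*l + 6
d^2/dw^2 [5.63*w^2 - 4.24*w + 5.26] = 11.2600000000000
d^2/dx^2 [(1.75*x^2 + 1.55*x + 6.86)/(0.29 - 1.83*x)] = -47.886428/(6.128487*x^3 - 2.913543*x^2 + 0.461709*x - 0.024389)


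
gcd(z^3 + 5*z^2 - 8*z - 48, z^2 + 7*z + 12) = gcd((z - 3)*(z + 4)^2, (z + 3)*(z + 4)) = z + 4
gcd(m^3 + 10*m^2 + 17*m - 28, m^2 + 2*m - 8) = m + 4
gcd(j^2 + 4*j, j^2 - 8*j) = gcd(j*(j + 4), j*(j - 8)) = j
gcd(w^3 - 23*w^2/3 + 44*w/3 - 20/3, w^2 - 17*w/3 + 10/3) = w^2 - 17*w/3 + 10/3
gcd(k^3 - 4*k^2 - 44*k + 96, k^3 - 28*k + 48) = k^2 + 4*k - 12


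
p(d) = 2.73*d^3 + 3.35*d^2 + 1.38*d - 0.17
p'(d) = 8.19*d^2 + 6.7*d + 1.38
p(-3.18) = -58.47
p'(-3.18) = 62.89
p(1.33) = 14.01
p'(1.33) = 24.78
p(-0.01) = -0.18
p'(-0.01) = 1.31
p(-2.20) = -16.06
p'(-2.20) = 26.28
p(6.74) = 997.19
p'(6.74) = 418.59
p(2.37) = 58.26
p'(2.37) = 63.26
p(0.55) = 2.06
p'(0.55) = 7.54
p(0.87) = 5.36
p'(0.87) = 13.41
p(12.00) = 5216.23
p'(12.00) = 1261.14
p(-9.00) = -1731.41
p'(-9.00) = 604.47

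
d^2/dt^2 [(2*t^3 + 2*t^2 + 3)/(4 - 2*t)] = (-2*t^3 + 12*t^2 - 24*t - 11)/(t^3 - 6*t^2 + 12*t - 8)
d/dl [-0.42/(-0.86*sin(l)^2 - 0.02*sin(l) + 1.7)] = -(0.7224*sin(l) + 0.0084)*cos(l)/(0.86*sin(l)^2 + 0.02*sin(l) - 1.7)^2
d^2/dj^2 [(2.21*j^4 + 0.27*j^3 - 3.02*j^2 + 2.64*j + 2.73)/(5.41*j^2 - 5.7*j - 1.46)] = (129.365002*j^6 - 408.89862*j^5 + 326.081964*j^4 + 284.355852*j^3 + 406.300518*j^2 - 376.543044*j + 163.706732)/(158.340421*j^6 - 500.48451*j^5 + 399.118422*j^4 + 84.93912*j^3 - 107.710332*j^2 - 36.45036*j - 3.112136)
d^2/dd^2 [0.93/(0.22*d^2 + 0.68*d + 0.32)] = (-0.090024*d^2 - 0.278256*d + 0.93*(0.44*d + 0.68)*(0.88*d + 1.36) - 0.130944)/(0.22*d^2 + 0.68*d + 0.32)^3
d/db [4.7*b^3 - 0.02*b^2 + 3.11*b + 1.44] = 14.1*b^2 - 0.04*b + 3.11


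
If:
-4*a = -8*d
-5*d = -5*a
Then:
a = 0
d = 0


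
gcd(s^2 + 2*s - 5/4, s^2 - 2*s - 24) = 1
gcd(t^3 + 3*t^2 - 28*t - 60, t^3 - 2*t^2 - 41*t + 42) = t + 6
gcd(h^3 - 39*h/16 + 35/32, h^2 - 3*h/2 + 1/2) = h - 1/2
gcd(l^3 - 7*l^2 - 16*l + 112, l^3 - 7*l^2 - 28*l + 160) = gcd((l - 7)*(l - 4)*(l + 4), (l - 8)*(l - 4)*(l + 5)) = l - 4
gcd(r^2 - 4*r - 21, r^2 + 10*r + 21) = r + 3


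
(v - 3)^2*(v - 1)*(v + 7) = v^4 - 34*v^2 + 96*v - 63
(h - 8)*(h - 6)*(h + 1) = h^3 - 13*h^2 + 34*h + 48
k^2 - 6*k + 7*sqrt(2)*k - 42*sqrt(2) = (k - 6)*(k + 7*sqrt(2))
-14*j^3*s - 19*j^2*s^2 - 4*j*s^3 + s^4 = s*(-7*j + s)*(j + s)*(2*j + s)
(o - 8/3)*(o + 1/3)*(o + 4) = o^3 + 5*o^2/3 - 92*o/9 - 32/9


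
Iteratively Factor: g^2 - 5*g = (g - 5)*(g)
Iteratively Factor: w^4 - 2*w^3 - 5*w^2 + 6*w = (w)*(w^3 - 2*w^2 - 5*w + 6) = w*(w - 3)*(w^2 + w - 2) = w*(w - 3)*(w + 2)*(w - 1)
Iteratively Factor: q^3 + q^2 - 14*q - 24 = (q + 3)*(q^2 - 2*q - 8) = (q + 2)*(q + 3)*(q - 4)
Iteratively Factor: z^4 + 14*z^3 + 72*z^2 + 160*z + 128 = (z + 2)*(z^3 + 12*z^2 + 48*z + 64) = (z + 2)*(z + 4)*(z^2 + 8*z + 16) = (z + 2)*(z + 4)^2*(z + 4)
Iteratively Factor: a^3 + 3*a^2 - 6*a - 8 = (a - 2)*(a^2 + 5*a + 4) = (a - 2)*(a + 1)*(a + 4)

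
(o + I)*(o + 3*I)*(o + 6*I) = o^3 + 10*I*o^2 - 27*o - 18*I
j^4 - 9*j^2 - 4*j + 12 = (j - 3)*(j - 1)*(j + 2)^2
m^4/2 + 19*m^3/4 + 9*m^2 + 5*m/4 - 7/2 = (m/2 + 1)*(m - 1/2)*(m + 1)*(m + 7)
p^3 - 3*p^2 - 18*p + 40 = (p - 5)*(p - 2)*(p + 4)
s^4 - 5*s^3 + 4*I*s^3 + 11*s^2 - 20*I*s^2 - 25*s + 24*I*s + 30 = (s - 3)*(s - 2)*(s - I)*(s + 5*I)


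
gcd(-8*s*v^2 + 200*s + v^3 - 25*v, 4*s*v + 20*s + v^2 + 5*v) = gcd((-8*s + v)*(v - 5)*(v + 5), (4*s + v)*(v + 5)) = v + 5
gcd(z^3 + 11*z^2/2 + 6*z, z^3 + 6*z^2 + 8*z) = z^2 + 4*z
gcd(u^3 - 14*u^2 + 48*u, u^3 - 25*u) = u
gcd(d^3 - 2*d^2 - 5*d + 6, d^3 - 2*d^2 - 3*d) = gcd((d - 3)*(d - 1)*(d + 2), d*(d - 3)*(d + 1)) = d - 3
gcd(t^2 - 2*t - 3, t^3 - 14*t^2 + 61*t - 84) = t - 3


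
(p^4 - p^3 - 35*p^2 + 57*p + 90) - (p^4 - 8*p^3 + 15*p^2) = 7*p^3 - 50*p^2 + 57*p + 90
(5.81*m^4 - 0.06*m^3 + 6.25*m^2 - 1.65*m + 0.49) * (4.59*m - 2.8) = 26.6679*m^5 - 16.5434*m^4 + 28.8555*m^3 - 25.0735*m^2 + 6.8691*m - 1.372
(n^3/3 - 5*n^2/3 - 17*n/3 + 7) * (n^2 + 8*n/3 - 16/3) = n^5/3 - 7*n^4/9 - 107*n^3/9 + 7*n^2/9 + 440*n/9 - 112/3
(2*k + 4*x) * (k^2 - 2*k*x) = 2*k^3 - 8*k*x^2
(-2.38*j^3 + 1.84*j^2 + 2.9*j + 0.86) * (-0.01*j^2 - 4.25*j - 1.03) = 0.0238*j^5 + 10.0966*j^4 - 5.3976*j^3 - 14.2288*j^2 - 6.642*j - 0.8858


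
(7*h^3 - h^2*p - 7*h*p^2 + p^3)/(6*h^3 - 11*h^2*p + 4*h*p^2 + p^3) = (-7*h^2 - 6*h*p + p^2)/(-6*h^2 + 5*h*p + p^2)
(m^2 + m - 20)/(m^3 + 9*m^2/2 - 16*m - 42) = 2*(m^2 + m - 20)/(2*m^3 + 9*m^2 - 32*m - 84)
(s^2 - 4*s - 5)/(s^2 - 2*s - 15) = (s + 1)/(s + 3)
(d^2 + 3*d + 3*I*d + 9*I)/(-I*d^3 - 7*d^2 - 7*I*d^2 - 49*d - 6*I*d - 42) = (I*d^2 + 3*d*(-1 + I) - 9)/(d^3 + 7*d^2*(1 - I) + d*(6 - 49*I) - 42*I)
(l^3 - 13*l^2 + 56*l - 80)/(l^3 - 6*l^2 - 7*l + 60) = (l - 4)/(l + 3)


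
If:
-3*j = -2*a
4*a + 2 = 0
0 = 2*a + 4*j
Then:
No Solution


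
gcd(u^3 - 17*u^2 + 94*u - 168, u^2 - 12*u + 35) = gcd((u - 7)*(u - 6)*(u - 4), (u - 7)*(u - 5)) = u - 7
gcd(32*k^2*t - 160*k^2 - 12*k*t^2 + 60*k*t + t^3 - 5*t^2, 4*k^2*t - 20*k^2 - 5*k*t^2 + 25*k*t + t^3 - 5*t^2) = -4*k*t + 20*k + t^2 - 5*t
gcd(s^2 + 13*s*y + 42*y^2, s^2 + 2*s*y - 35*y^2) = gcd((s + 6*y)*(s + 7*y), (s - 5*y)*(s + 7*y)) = s + 7*y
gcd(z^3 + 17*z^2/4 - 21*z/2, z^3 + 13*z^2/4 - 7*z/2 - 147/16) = z - 7/4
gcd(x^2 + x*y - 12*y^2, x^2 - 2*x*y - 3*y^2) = x - 3*y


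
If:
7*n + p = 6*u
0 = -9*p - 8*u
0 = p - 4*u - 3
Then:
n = -93/154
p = 6/11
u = -27/44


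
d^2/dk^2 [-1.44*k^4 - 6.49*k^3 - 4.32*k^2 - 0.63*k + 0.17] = -17.28*k^2 - 38.94*k - 8.64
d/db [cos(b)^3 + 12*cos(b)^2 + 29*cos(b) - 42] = (3*sin(b)^2 - 24*cos(b) - 32)*sin(b)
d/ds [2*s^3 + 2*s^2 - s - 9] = 6*s^2 + 4*s - 1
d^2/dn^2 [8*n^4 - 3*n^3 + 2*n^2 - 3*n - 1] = 96*n^2 - 18*n + 4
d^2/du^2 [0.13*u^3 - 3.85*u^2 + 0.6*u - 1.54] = 0.78*u - 7.7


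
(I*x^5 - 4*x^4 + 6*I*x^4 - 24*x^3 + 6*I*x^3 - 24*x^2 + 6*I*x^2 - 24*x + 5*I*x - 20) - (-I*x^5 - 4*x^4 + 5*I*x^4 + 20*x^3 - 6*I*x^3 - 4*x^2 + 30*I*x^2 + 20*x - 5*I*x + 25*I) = 2*I*x^5 + I*x^4 - 44*x^3 + 12*I*x^3 - 20*x^2 - 24*I*x^2 - 44*x + 10*I*x - 20 - 25*I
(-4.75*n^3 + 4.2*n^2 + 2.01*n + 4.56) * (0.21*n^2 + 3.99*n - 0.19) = -0.9975*n^5 - 18.0705*n^4 + 18.0826*n^3 + 8.1795*n^2 + 17.8125*n - 0.8664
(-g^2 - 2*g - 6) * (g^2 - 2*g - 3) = -g^4 + g^2 + 18*g + 18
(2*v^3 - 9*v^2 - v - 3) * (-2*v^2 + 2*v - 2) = -4*v^5 + 22*v^4 - 20*v^3 + 22*v^2 - 4*v + 6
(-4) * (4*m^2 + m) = -16*m^2 - 4*m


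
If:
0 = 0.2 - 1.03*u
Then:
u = 0.19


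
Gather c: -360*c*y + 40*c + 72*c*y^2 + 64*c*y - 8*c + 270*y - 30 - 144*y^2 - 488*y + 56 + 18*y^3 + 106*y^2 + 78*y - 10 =c*(72*y^2 - 296*y + 32) + 18*y^3 - 38*y^2 - 140*y + 16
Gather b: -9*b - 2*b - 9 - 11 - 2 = -11*b - 22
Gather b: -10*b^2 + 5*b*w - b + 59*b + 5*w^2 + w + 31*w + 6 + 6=-10*b^2 + b*(5*w + 58) + 5*w^2 + 32*w + 12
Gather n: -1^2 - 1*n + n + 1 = 0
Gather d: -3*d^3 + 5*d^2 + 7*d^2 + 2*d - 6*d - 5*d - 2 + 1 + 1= -3*d^3 + 12*d^2 - 9*d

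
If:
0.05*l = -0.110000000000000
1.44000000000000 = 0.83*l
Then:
No Solution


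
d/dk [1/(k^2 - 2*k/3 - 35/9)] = 54*(1 - 3*k)/(-9*k^2 + 6*k + 35)^2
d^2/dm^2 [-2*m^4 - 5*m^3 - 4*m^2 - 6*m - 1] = -24*m^2 - 30*m - 8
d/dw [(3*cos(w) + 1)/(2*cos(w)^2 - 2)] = (3*cos(w)^2 + 2*cos(w) + 3)/(2*sin(w)^3)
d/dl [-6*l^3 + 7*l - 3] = 7 - 18*l^2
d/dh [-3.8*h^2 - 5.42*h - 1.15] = -7.6*h - 5.42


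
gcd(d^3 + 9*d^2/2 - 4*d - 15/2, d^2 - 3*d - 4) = d + 1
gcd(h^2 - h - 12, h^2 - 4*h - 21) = h + 3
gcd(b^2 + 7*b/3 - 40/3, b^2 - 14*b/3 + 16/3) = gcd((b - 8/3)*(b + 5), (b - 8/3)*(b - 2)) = b - 8/3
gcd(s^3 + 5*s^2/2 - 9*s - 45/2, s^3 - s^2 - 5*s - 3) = s - 3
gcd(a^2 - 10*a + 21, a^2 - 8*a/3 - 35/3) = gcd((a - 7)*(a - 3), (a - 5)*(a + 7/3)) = 1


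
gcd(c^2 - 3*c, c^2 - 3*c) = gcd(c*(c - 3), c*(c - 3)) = c^2 - 3*c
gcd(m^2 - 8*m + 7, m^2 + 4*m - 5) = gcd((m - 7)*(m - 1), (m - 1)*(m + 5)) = m - 1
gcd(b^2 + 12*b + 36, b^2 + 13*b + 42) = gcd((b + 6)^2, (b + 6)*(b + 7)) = b + 6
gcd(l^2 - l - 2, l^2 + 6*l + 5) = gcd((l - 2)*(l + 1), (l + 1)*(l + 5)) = l + 1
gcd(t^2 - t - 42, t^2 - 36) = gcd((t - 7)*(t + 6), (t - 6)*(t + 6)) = t + 6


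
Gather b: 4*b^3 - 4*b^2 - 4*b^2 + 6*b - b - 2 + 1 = 4*b^3 - 8*b^2 + 5*b - 1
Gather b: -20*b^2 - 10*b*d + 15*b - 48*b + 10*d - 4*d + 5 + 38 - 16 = -20*b^2 + b*(-10*d - 33) + 6*d + 27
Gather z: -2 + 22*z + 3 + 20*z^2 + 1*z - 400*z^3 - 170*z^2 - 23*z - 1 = -400*z^3 - 150*z^2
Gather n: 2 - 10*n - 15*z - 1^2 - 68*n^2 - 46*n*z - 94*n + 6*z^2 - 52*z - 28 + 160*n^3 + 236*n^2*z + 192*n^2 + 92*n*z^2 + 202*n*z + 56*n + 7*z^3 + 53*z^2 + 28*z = 160*n^3 + n^2*(236*z + 124) + n*(92*z^2 + 156*z - 48) + 7*z^3 + 59*z^2 - 39*z - 27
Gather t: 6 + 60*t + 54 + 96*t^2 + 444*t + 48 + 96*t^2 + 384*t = 192*t^2 + 888*t + 108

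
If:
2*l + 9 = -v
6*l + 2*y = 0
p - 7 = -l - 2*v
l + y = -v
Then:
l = -9/4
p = 73/4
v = -9/2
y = 27/4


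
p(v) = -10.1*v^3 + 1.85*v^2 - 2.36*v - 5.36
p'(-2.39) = -184.28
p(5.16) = -1355.90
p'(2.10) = -128.21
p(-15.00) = 34533.79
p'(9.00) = -2423.36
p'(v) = -30.3*v^2 + 3.7*v - 2.36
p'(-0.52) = -12.48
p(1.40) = -32.75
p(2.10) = -95.69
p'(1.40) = -56.57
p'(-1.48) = -74.21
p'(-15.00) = -6875.36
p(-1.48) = 34.93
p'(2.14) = -133.20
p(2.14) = -100.92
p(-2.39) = 148.73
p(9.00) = -7239.65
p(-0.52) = -2.21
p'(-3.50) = -386.48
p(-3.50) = 458.60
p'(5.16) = -790.02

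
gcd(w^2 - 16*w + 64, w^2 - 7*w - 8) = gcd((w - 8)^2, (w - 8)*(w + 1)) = w - 8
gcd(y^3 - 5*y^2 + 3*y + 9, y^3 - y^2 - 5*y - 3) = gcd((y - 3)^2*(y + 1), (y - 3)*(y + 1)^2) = y^2 - 2*y - 3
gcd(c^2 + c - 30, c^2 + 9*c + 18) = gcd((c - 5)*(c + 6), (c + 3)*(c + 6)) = c + 6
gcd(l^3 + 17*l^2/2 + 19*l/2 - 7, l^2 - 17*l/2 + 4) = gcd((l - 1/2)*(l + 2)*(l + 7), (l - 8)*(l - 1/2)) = l - 1/2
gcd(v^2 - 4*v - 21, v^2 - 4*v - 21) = v^2 - 4*v - 21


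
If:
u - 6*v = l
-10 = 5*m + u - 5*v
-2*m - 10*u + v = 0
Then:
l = 5/12 - 293*v/48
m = 49*v/48 - 25/12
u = 5/12 - 5*v/48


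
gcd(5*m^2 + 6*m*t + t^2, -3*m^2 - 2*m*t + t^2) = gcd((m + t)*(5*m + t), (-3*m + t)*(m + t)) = m + t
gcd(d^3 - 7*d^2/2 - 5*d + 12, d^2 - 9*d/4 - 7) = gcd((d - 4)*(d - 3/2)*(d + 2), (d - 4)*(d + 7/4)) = d - 4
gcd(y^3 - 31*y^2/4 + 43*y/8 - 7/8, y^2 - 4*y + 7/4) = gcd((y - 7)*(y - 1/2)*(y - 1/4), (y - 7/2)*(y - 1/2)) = y - 1/2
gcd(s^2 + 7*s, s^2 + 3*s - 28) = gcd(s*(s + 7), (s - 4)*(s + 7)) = s + 7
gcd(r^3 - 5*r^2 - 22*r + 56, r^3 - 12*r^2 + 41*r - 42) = r^2 - 9*r + 14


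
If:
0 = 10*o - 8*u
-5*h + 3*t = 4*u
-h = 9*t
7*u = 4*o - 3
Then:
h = 45/76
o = -12/19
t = -5/76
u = -15/19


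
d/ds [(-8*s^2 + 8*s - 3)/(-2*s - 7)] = 2*(8*s^2 + 56*s - 31)/(4*s^2 + 28*s + 49)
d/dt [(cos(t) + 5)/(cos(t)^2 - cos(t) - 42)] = (cos(t)^2 + 10*cos(t) + 37)*sin(t)/(sin(t)^2 + cos(t) + 41)^2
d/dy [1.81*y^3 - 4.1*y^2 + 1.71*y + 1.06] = 5.43*y^2 - 8.2*y + 1.71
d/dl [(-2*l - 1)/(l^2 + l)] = (-2*l*(l + 1) + (2*l + 1)^2)/(l^2*(l + 1)^2)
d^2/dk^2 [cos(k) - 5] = -cos(k)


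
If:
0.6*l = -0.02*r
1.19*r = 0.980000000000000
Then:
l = -0.03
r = 0.82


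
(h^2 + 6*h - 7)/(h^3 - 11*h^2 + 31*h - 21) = (h + 7)/(h^2 - 10*h + 21)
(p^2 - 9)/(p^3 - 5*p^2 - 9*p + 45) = 1/(p - 5)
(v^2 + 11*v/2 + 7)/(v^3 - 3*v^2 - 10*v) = (v + 7/2)/(v*(v - 5))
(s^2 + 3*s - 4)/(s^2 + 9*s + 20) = (s - 1)/(s + 5)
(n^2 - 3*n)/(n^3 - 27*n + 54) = n/(n^2 + 3*n - 18)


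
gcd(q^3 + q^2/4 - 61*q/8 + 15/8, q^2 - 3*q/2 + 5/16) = q - 1/4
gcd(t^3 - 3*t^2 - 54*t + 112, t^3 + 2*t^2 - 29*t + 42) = t^2 + 5*t - 14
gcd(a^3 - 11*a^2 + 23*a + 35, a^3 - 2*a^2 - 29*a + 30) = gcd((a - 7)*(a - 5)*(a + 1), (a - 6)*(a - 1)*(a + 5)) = 1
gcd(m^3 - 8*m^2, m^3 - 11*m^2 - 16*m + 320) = m - 8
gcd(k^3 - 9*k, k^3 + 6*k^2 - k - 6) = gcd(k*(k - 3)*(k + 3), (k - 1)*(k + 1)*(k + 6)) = 1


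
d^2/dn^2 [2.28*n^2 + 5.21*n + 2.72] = 4.56000000000000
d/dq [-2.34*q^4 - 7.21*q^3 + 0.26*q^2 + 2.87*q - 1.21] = -9.36*q^3 - 21.63*q^2 + 0.52*q + 2.87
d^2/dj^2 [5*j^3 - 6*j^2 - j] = 30*j - 12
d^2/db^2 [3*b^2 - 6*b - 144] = 6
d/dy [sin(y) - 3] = cos(y)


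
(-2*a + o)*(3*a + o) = -6*a^2 + a*o + o^2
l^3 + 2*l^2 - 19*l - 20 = (l - 4)*(l + 1)*(l + 5)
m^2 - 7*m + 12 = (m - 4)*(m - 3)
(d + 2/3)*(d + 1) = d^2 + 5*d/3 + 2/3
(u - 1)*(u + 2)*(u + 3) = u^3 + 4*u^2 + u - 6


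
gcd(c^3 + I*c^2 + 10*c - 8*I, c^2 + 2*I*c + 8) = c^2 + 2*I*c + 8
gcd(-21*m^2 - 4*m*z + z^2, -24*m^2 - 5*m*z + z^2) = 3*m + z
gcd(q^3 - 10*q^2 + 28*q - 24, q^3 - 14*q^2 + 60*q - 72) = q^2 - 8*q + 12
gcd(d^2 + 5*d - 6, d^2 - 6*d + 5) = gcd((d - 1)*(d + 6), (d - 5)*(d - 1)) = d - 1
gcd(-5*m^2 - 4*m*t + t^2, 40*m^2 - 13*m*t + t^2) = -5*m + t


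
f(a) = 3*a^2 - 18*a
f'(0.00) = -18.00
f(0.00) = 0.00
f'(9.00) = 36.00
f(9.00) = 81.00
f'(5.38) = 14.28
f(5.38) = -10.01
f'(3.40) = 2.40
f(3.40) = -26.52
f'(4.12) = 6.72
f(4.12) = -23.24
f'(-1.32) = -25.92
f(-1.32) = 28.99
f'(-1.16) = -24.96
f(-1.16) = 24.92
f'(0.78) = -13.32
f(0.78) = -12.21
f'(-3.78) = -40.68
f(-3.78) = 110.91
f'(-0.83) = -22.98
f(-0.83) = 17.01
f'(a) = 6*a - 18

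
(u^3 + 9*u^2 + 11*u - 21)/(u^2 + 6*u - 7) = u + 3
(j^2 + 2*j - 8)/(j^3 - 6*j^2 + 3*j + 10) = (j + 4)/(j^2 - 4*j - 5)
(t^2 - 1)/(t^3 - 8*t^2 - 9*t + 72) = (t^2 - 1)/(t^3 - 8*t^2 - 9*t + 72)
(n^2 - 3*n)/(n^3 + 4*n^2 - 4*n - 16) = n*(n - 3)/(n^3 + 4*n^2 - 4*n - 16)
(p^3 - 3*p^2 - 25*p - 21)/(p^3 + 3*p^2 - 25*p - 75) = (p^2 - 6*p - 7)/(p^2 - 25)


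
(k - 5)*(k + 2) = k^2 - 3*k - 10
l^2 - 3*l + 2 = (l - 2)*(l - 1)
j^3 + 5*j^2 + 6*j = j*(j + 2)*(j + 3)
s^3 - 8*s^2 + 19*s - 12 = (s - 4)*(s - 3)*(s - 1)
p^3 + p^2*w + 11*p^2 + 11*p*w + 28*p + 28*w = (p + 4)*(p + 7)*(p + w)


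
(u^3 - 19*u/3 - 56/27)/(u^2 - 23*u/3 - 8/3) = (u^2 - u/3 - 56/9)/(u - 8)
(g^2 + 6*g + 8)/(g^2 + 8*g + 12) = (g + 4)/(g + 6)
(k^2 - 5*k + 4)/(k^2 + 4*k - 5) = (k - 4)/(k + 5)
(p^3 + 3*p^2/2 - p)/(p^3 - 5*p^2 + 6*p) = (p^2 + 3*p/2 - 1)/(p^2 - 5*p + 6)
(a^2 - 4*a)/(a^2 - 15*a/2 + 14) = 2*a/(2*a - 7)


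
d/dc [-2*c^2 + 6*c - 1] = 6 - 4*c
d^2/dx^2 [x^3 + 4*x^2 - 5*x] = 6*x + 8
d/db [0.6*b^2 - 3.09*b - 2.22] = 1.2*b - 3.09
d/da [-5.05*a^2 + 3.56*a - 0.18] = 3.56 - 10.1*a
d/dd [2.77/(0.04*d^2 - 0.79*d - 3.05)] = (2.1883 - 0.2216*d)/(-0.04*d^2 + 0.79*d + 3.05)^2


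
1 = 1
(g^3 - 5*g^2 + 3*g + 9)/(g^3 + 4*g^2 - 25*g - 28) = (g^2 - 6*g + 9)/(g^2 + 3*g - 28)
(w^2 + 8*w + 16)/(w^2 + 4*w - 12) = (w^2 + 8*w + 16)/(w^2 + 4*w - 12)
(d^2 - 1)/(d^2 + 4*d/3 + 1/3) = 3*(d - 1)/(3*d + 1)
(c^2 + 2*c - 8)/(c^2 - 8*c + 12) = (c + 4)/(c - 6)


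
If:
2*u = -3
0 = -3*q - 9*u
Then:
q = 9/2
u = -3/2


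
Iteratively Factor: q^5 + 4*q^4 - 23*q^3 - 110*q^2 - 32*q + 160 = (q - 1)*(q^4 + 5*q^3 - 18*q^2 - 128*q - 160) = (q - 1)*(q + 2)*(q^3 + 3*q^2 - 24*q - 80) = (q - 1)*(q + 2)*(q + 4)*(q^2 - q - 20) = (q - 1)*(q + 2)*(q + 4)^2*(q - 5)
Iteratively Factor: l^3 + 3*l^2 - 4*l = (l + 4)*(l^2 - l) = (l - 1)*(l + 4)*(l)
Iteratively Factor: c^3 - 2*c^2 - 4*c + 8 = (c - 2)*(c^2 - 4) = (c - 2)^2*(c + 2)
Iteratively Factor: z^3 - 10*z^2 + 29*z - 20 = (z - 1)*(z^2 - 9*z + 20) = (z - 4)*(z - 1)*(z - 5)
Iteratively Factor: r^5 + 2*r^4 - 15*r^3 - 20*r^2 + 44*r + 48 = (r - 3)*(r^4 + 5*r^3 - 20*r - 16) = (r - 3)*(r + 4)*(r^3 + r^2 - 4*r - 4) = (r - 3)*(r - 2)*(r + 4)*(r^2 + 3*r + 2) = (r - 3)*(r - 2)*(r + 1)*(r + 4)*(r + 2)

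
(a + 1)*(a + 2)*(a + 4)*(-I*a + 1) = -I*a^4 + a^3 - 7*I*a^3 + 7*a^2 - 14*I*a^2 + 14*a - 8*I*a + 8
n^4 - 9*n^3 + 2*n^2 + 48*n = n*(n - 8)*(n - 3)*(n + 2)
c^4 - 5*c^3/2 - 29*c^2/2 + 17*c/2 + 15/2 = (c - 5)*(c - 1)*(c + 1/2)*(c + 3)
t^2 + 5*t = t*(t + 5)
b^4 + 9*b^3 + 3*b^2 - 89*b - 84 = (b - 3)*(b + 1)*(b + 4)*(b + 7)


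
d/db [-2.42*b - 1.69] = -2.42000000000000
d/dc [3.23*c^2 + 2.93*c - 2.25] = 6.46*c + 2.93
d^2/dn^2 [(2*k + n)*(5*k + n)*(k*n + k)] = 2*k*(7*k + 3*n + 1)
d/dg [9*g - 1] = 9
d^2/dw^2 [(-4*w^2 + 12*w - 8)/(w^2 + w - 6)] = 32/(w^3 + 9*w^2 + 27*w + 27)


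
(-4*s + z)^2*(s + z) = 16*s^3 + 8*s^2*z - 7*s*z^2 + z^3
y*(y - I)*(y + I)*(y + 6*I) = y^4 + 6*I*y^3 + y^2 + 6*I*y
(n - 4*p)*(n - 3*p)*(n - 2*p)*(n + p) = n^4 - 8*n^3*p + 17*n^2*p^2 + 2*n*p^3 - 24*p^4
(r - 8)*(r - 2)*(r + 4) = r^3 - 6*r^2 - 24*r + 64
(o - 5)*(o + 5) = o^2 - 25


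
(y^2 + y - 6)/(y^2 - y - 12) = (y - 2)/(y - 4)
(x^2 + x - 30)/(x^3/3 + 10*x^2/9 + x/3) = 9*(x^2 + x - 30)/(x*(3*x^2 + 10*x + 3))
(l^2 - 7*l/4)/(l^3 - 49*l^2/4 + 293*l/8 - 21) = 2*l*(4*l - 7)/(8*l^3 - 98*l^2 + 293*l - 168)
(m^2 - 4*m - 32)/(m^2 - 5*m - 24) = (m + 4)/(m + 3)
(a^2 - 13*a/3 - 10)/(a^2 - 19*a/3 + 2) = (3*a + 5)/(3*a - 1)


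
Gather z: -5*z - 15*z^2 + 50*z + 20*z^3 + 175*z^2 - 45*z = 20*z^3 + 160*z^2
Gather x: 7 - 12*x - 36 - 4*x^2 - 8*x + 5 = -4*x^2 - 20*x - 24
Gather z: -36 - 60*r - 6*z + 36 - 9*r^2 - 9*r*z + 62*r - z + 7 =-9*r^2 + 2*r + z*(-9*r - 7) + 7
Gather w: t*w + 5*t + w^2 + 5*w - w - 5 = 5*t + w^2 + w*(t + 4) - 5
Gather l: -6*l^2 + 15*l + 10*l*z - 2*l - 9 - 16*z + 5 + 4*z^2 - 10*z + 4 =-6*l^2 + l*(10*z + 13) + 4*z^2 - 26*z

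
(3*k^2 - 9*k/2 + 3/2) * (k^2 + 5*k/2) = 3*k^4 + 3*k^3 - 39*k^2/4 + 15*k/4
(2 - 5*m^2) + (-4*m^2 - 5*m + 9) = -9*m^2 - 5*m + 11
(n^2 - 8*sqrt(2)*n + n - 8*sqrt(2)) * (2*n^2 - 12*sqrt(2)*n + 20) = 2*n^4 - 28*sqrt(2)*n^3 + 2*n^3 - 28*sqrt(2)*n^2 + 212*n^2 - 160*sqrt(2)*n + 212*n - 160*sqrt(2)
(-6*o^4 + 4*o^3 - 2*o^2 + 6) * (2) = -12*o^4 + 8*o^3 - 4*o^2 + 12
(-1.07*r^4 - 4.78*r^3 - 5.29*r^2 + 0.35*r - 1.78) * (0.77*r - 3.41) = -0.8239*r^5 - 0.0318999999999998*r^4 + 12.2265*r^3 + 18.3084*r^2 - 2.5641*r + 6.0698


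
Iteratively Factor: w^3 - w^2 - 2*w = (w + 1)*(w^2 - 2*w) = w*(w + 1)*(w - 2)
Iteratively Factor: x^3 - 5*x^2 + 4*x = (x - 1)*(x^2 - 4*x) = (x - 4)*(x - 1)*(x)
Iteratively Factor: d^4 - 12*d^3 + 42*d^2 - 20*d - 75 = (d - 5)*(d^3 - 7*d^2 + 7*d + 15) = (d - 5)^2*(d^2 - 2*d - 3) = (d - 5)^2*(d + 1)*(d - 3)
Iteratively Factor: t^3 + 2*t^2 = (t)*(t^2 + 2*t) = t*(t + 2)*(t)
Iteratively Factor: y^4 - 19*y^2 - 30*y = (y + 3)*(y^3 - 3*y^2 - 10*y) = (y - 5)*(y + 3)*(y^2 + 2*y) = (y - 5)*(y + 2)*(y + 3)*(y)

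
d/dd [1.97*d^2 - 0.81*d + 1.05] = 3.94*d - 0.81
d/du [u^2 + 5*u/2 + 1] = 2*u + 5/2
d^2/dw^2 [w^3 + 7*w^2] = 6*w + 14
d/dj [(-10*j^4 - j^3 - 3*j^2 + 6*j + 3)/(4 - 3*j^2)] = (60*j^5 + 3*j^4 - 160*j^3 + 6*j^2 - 6*j + 24)/(9*j^4 - 24*j^2 + 16)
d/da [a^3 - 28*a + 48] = 3*a^2 - 28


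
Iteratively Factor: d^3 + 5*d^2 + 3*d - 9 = (d + 3)*(d^2 + 2*d - 3) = (d + 3)^2*(d - 1)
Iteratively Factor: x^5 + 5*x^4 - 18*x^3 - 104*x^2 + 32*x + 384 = (x - 2)*(x^4 + 7*x^3 - 4*x^2 - 112*x - 192) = (x - 2)*(x + 4)*(x^3 + 3*x^2 - 16*x - 48) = (x - 2)*(x + 4)^2*(x^2 - x - 12) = (x - 4)*(x - 2)*(x + 4)^2*(x + 3)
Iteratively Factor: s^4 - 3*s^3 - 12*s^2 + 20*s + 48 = (s - 4)*(s^3 + s^2 - 8*s - 12) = (s - 4)*(s + 2)*(s^2 - s - 6) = (s - 4)*(s + 2)^2*(s - 3)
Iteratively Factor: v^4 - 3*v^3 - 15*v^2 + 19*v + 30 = (v + 3)*(v^3 - 6*v^2 + 3*v + 10) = (v + 1)*(v + 3)*(v^2 - 7*v + 10) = (v - 5)*(v + 1)*(v + 3)*(v - 2)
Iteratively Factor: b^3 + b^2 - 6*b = (b)*(b^2 + b - 6) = b*(b + 3)*(b - 2)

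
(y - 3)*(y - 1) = y^2 - 4*y + 3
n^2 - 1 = (n - 1)*(n + 1)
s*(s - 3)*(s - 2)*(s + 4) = s^4 - s^3 - 14*s^2 + 24*s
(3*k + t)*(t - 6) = 3*k*t - 18*k + t^2 - 6*t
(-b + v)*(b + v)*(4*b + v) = -4*b^3 - b^2*v + 4*b*v^2 + v^3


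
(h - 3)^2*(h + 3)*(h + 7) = h^4 + 4*h^3 - 30*h^2 - 36*h + 189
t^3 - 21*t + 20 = (t - 4)*(t - 1)*(t + 5)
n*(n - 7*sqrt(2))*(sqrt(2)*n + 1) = sqrt(2)*n^3 - 13*n^2 - 7*sqrt(2)*n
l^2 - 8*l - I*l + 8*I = (l - 8)*(l - I)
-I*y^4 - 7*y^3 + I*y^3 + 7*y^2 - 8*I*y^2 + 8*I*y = y*(y - 8*I)*(y + I)*(-I*y + I)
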